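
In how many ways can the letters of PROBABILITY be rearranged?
11! / (1! × 1! × 1! × 2! × 1! × 2! × 1! × 1! × 1!) = 9979200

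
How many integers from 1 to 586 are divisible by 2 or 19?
⌊586/2⌋ + ⌊586/19⌋ - ⌊586/38⌋ = 293 + 30 - 15 = 308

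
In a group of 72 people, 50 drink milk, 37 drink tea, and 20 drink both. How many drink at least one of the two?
|A∪B| = |A| + |B| - |A∩B| = 50 + 37 - 20 = 67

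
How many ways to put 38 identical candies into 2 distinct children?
C(38+2-1, 2-1) = C(39, 1) = 39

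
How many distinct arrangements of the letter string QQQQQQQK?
8! / (7! × 1!) = 8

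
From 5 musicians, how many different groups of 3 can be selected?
C(5,3) = 5!/(3!×2!) = 10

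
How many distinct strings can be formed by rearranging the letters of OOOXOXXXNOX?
11! / (5! × 1! × 5!) = 2772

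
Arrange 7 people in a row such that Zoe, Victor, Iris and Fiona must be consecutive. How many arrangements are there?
Treat the 4 as one block: (7-4+1)! × 4! = 24 × 24 = 576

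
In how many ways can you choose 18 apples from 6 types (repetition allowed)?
C(18+6-1, 6-1) = C(23, 5) = 33649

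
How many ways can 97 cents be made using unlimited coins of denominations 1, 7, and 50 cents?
Coefficient of x^97 in 1/(1-x^1) · 1/(1-x^7) · 1/(1-x^50). Case on j = number of 50-cent coins (j = 0..1); remainder r = 97 - 50j is made from {1,7} in ⌊r/7⌋+1 ways. r = 97, 47 → 14 + 7 = 21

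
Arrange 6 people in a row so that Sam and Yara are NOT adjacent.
Total - adjacent = 6! - (6-1)!×2 = 720 - 240 = 480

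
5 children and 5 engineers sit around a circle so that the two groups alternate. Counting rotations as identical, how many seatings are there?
Fix one of the children: (5-1)! ways for the remaining children, × 5! ways for the engineers = 24 × 120 = 2880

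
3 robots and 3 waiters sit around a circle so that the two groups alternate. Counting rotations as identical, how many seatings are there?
Fix one of the robots: (3-1)! ways for the remaining robots, × 3! ways for the waiters = 2 × 6 = 12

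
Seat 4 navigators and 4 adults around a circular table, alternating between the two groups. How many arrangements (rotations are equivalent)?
Fix one of the navigators: (4-1)! ways for the remaining navigators, × 4! ways for the adults = 6 × 24 = 144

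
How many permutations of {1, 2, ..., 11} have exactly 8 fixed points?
Choose the 8 fixed points C(11,8) = 165, derange the rest: !3 = Σ_{j=0}^{3} (-1)^j·3!/j! = 6 - 6 + 3 - 1 = 2. Product = 165 × 2 = 330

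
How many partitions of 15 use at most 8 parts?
By conjugation, equals partitions of 15 into parts ≤ 8. Let r_j(i) = number of partitions of i into parts ≤ j, for i = 0..15. r_1(i) = 1 for all i; r_j(i) = r_{j-1}(i) + r_j(i-j). Rows j = 2..8: ≤2: 1 1 2 2 3 3 4 4 5 5 6 6 7 7 8 8; ≤3: 1 1 2 3 4 5 7 8 10 12 14 16 19 21 24 27; ≤4: 1 1 2 3 5 6 9 11 15 18 23 27 34 39 47 54; ≤5: 1 1 2 3 5 7 10 13 18 23 30 37 47 57 70 84; ≤6: 1 1 2 3 5 7 11 14 20 26 35 44 58 71 90 110; ≤7: 1 1 2 3 5 7 11 15 21 28 38 49 65 82 105 131; ≤8: 1 1 2 3 5 7 11 15 22 29 40 52 70 89 116 146. r_8(15) = 146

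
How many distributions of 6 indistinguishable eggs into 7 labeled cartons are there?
C(6+7-1, 7-1) = C(12, 6) = 924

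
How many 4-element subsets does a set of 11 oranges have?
C(11,4) = 11!/(4!×7!) = 330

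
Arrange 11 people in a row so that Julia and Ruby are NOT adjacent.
Total - adjacent = 11! - (11-1)!×2 = 39916800 - 7257600 = 32659200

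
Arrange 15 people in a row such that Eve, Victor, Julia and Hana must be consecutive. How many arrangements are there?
Treat the 4 as one block: (15-4+1)! × 4! = 479001600 × 24 = 11496038400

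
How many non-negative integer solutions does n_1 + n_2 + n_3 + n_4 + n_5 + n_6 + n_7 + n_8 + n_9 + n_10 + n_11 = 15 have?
C(15+11-1, 11-1) = C(25, 10) = 3268760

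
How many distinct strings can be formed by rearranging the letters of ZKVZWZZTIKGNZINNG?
17! / (1! × 2! × 2! × 1! × 1! × 3! × 5! × 2!) = 61751289600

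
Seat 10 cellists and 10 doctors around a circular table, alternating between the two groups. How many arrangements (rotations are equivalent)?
Fix one of the cellists: (10-1)! ways for the remaining cellists, × 10! ways for the doctors = 362880 × 3628800 = 1316818944000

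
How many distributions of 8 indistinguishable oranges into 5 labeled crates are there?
C(8+5-1, 5-1) = C(12, 4) = 495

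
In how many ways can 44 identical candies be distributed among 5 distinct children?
C(44+5-1, 5-1) = C(48, 4) = 194580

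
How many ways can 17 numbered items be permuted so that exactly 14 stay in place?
Choose the 14 fixed points C(17,14) = 680, derange the rest: !3 = Σ_{j=0}^{3} (-1)^j·3!/j! = 6 - 6 + 3 - 1 = 2. Product = 680 × 2 = 1360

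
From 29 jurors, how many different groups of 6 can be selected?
C(29,6) = 29!/(6!×23!) = 475020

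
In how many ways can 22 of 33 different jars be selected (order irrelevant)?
C(33,22) = 33!/(22!×11!) = 193536720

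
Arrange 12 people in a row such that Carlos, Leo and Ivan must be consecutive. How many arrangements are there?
Treat the 3 as one block: (12-3+1)! × 3! = 3628800 × 6 = 21772800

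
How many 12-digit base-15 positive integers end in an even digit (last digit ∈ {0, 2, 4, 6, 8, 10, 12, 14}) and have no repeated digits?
Last∈{0,2,4,6,8,10,12,14}. Last=0: 14529715200. Last nonzero: 7×13×P(13,10) = 94443148800. Total = 108972864000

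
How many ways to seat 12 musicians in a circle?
Circular: fix one position, arrange the rest. (12-1)! = 39916800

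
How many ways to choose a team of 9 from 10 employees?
C(10,9) = 10!/(9!×1!) = 10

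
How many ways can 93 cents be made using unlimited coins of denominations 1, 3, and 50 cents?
Coefficient of x^93 in 1/(1-x^1) · 1/(1-x^3) · 1/(1-x^50). Case on j = number of 50-cent coins (j = 0..1); remainder r = 93 - 50j is made from {1,3} in ⌊r/3⌋+1 ways. r = 93, 43 → 32 + 15 = 47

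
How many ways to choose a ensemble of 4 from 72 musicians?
C(72,4) = 72!/(4!×68!) = 1028790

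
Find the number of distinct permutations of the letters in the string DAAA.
4! / (3! × 1!) = 4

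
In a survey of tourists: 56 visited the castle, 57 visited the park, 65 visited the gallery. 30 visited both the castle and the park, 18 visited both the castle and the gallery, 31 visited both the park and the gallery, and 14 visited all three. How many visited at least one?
|A∪B∪C| = 56+57+65-30-18-31+14 = 113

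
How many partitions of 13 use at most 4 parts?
By conjugation, equals partitions of 13 into parts ≤ 4. Let r_j(i) = number of partitions of i into parts ≤ j, for i = 0..13. r_1(i) = 1 for all i; r_j(i) = r_{j-1}(i) + r_j(i-j). Rows j = 2..4: ≤2: 1 1 2 2 3 3 4 4 5 5 6 6 7 7; ≤3: 1 1 2 3 4 5 7 8 10 12 14 16 19 21; ≤4: 1 1 2 3 5 6 9 11 15 18 23 27 34 39. r_4(13) = 39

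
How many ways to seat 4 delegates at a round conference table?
Circular: fix one position, arrange the rest. (4-1)! = 6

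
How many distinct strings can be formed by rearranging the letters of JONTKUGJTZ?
10! / (1! × 2! × 2! × 1! × 1! × 1! × 1! × 1!) = 907200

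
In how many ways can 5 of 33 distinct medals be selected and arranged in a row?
P(33,5) = 33!/(33-5)! = 28480320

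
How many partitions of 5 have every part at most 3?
Let r_j(i) = number of partitions of i into parts ≤ j, for i = 0..5. r_1(i) = 1 for all i; r_j(i) = r_{j-1}(i) + r_j(i-j). Rows j = 2..3: ≤2: 1 1 2 2 3 3; ≤3: 1 1 2 3 4 5. r_3(5) = 5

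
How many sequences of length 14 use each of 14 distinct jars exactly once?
14! = 87178291200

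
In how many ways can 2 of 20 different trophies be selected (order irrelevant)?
C(20,2) = 20!/(2!×18!) = 190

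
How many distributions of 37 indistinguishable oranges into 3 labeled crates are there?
C(37+3-1, 3-1) = C(39, 2) = 741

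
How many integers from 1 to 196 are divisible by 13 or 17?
⌊196/13⌋ + ⌊196/17⌋ - ⌊196/221⌋ = 15 + 11 - 0 = 26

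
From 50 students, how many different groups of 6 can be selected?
C(50,6) = 50!/(6!×44!) = 15890700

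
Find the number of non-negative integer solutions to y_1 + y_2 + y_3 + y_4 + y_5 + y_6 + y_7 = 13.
C(13+7-1, 7-1) = C(19, 6) = 27132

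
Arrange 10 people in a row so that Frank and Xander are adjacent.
Treat as block: (10-1)! × 2! = 362880 × 2 = 725760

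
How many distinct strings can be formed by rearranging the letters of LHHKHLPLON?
10! / (1! × 3! × 3! × 1! × 1! × 1!) = 100800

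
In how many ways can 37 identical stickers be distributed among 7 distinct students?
C(37+7-1, 7-1) = C(43, 6) = 6096454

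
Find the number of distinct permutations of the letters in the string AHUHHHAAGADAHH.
14! / (1! × 6! × 1! × 1! × 5!) = 1009008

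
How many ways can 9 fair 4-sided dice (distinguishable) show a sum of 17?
Coefficient of x^17 in (x + x² + ... + x^4)^9. By inclusion-exclusion on dice exceeding 4: Σ_j (-1)^j C(9,j)·C(17-1-4j, 8) = C(9,0)·C(16,8) - C(9,1)·C(12,8) + C(9,2)·C(8,8) = 1·12870 - 9·495 + 36·1 = 8451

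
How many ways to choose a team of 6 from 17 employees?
C(17,6) = 17!/(6!×11!) = 12376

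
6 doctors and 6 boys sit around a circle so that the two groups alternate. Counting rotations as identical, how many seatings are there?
Fix one of the doctors: (6-1)! ways for the remaining doctors, × 6! ways for the boys = 120 × 720 = 86400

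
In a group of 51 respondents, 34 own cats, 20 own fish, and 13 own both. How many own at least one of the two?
|A∪B| = |A| + |B| - |A∩B| = 34 + 20 - 13 = 41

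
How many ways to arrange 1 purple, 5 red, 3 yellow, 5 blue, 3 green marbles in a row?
17! / (1! × 5! × 3! × 5! × 3!) = 686125440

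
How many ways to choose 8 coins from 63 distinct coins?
C(63,8) = 63!/(8!×55!) = 3872894697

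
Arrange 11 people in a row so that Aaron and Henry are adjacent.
Treat as block: (11-1)! × 2! = 3628800 × 2 = 7257600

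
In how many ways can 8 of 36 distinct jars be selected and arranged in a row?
P(36,8) = 36!/(36-8)! = 1220096908800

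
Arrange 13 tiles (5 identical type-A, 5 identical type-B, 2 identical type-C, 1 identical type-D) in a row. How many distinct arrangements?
13! / (5! × 5! × 2! × 1!) = 216216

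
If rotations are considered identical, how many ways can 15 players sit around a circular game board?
Circular: fix one position, arrange the rest. (15-1)! = 87178291200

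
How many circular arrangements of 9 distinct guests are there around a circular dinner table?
Circular: fix one position, arrange the rest. (9-1)! = 40320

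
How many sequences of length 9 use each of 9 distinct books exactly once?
9! = 362880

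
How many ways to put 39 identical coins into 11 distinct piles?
C(39+11-1, 11-1) = C(49, 10) = 8217822536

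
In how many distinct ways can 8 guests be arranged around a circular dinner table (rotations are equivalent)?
Circular: fix one position, arrange the rest. (8-1)! = 5040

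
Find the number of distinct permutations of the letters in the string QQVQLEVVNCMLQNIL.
16! / (1! × 1! × 3! × 1! × 3! × 2! × 1! × 4!) = 12108096000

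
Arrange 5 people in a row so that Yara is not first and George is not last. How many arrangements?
By inclusion-exclusion: 5! - 2×(5-1)! + (5-2)! = 120 - 48 + 6 = 78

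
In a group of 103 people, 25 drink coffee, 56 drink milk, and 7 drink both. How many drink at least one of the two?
|A∪B| = |A| + |B| - |A∩B| = 25 + 56 - 7 = 74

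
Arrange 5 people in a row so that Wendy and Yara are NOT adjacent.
Total - adjacent = 5! - (5-1)!×2 = 120 - 48 = 72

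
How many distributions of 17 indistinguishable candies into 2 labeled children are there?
C(17+2-1, 2-1) = C(18, 1) = 18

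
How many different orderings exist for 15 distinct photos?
15! = 1307674368000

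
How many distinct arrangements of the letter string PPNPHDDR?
8! / (3! × 2! × 1! × 1! × 1!) = 3360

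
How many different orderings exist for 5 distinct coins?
5! = 120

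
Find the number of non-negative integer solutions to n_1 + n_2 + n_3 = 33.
C(33+3-1, 3-1) = C(35, 2) = 595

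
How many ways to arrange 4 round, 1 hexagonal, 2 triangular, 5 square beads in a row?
12! / (4! × 1! × 2! × 5!) = 83160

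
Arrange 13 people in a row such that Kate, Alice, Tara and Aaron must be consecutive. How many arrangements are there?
Treat the 4 as one block: (13-4+1)! × 4! = 3628800 × 24 = 87091200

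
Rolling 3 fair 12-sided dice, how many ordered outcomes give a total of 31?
Coefficient of x^31 in (x + x² + ... + x^12)^3. By inclusion-exclusion on dice exceeding 12: Σ_j (-1)^j C(3,j)·C(31-1-12j, 2) = C(3,0)·C(30,2) - C(3,1)·C(18,2) + C(3,2)·C(6,2) = 1·435 - 3·153 + 3·15 = 21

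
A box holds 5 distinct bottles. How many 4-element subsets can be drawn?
C(5,4) = 5!/(4!×1!) = 5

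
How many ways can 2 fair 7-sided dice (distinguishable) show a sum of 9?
Coefficient of x^9 in (x + x² + ... + x^7)^2. By inclusion-exclusion on dice exceeding 7: Σ_j (-1)^j C(2,j)·C(9-1-7j, 1) = C(2,0)·C(8,1) - C(2,1)·C(1,1) = 1·8 - 2·1 = 6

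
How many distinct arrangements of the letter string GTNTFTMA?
8! / (1! × 1! × 3! × 1! × 1! × 1!) = 6720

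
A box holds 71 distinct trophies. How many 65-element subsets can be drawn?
C(71,65) = 71!/(65!×6!) = 143218999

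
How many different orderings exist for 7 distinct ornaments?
7! = 5040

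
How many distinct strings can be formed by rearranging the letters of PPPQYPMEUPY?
11! / (1! × 2! × 5! × 1! × 1! × 1!) = 166320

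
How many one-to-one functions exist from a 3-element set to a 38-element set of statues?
P(38,3) = 38!/(38-3)! = 50616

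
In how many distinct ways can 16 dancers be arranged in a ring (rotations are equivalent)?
Circular: fix one position, arrange the rest. (16-1)! = 1307674368000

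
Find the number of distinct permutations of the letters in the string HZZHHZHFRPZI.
12! / (1! × 4! × 1! × 4! × 1! × 1!) = 831600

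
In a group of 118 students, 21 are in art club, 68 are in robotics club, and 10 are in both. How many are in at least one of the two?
|A∪B| = |A| + |B| - |A∩B| = 21 + 68 - 10 = 79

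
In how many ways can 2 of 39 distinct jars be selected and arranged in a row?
P(39,2) = 39!/(39-2)! = 1482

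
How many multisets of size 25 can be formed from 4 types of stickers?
C(25+4-1, 4-1) = C(28, 3) = 3276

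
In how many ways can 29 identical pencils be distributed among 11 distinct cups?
C(29+11-1, 11-1) = C(39, 10) = 635745396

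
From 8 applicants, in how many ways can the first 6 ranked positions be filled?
P(8,6) = 8!/(8-6)! = 20160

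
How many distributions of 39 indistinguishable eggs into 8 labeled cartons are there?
C(39+8-1, 8-1) = C(46, 7) = 53524680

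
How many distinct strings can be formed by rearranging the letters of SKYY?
4! / (1! × 1! × 2!) = 12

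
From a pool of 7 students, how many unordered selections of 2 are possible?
C(7,2) = 7!/(2!×5!) = 21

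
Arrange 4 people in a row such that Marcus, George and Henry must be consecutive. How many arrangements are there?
Treat the 3 as one block: (4-3+1)! × 3! = 2 × 6 = 12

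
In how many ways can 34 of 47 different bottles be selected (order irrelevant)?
C(47,34) = 47!/(34!×13!) = 140676848445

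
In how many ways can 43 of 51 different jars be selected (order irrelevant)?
C(51,43) = 51!/(43!×8!) = 636763050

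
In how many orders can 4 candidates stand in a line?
4! = 24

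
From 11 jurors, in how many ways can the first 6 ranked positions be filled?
P(11,6) = 11!/(11-6)! = 332640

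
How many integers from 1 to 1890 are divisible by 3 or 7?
⌊1890/3⌋ + ⌊1890/7⌋ - ⌊1890/21⌋ = 630 + 270 - 90 = 810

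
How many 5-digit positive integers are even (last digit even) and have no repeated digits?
Last∈{0,2,4,6,8}. Last=0: 3024. Last nonzero: 4×8×P(8,3) = 10752. Total = 13776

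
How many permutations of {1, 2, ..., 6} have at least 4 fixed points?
Exactly j fixed points: C(6,j)·!(6-j); sum over j ≥ 4 (derangement numbers via !m = (m-1)·(!(m-1) + !(m-2)): !0..!2 = 1, 0, 1). Σ_{j=4}^{6} C(6,j)·!(6-j) = C(6,4)·!2 + C(6,5)·!1 + C(6,6)·!0 = 15·1 + 6·0 + 1·1 = 16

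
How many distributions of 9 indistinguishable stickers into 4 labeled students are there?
C(9+4-1, 4-1) = C(12, 3) = 220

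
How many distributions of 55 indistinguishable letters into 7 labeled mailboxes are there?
C(55+7-1, 7-1) = C(61, 6) = 55525372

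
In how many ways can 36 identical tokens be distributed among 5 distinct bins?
C(36+5-1, 5-1) = C(40, 4) = 91390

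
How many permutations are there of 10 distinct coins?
10! = 3628800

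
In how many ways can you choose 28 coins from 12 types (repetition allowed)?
C(28+12-1, 12-1) = C(39, 11) = 1676056044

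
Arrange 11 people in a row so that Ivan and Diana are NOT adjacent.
Total - adjacent = 11! - (11-1)!×2 = 39916800 - 7257600 = 32659200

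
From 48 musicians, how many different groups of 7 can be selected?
C(48,7) = 48!/(7!×41!) = 73629072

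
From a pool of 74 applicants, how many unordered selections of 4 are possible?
C(74,4) = 74!/(4!×70!) = 1150626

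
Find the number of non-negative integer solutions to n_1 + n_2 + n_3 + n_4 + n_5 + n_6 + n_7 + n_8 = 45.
C(45+8-1, 8-1) = C(52, 7) = 133784560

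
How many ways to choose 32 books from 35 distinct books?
C(35,32) = 35!/(32!×3!) = 6545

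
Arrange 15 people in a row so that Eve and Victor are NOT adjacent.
Total - adjacent = 15! - (15-1)!×2 = 1307674368000 - 174356582400 = 1133317785600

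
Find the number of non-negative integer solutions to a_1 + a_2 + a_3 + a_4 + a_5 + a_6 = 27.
C(27+6-1, 6-1) = C(32, 5) = 201376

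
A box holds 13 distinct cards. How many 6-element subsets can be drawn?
C(13,6) = 13!/(6!×7!) = 1716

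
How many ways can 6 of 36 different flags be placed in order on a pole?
P(36,6) = 36!/(36-6)! = 1402410240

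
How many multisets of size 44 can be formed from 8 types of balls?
C(44+8-1, 8-1) = C(51, 7) = 115775100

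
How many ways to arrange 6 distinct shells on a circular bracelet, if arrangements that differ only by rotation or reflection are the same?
(6-1)!/2 = 120/2 = 60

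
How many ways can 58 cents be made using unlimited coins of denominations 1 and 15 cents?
Coefficient of x^58 in 1/(1-x^1) · 1/(1-x^15). Use j coins of 15 for j = 0..⌊58/15⌋ = 3, the rest in 1s: 3 + 1 = 4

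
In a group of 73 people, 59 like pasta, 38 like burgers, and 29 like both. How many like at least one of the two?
|A∪B| = |A| + |B| - |A∩B| = 59 + 38 - 29 = 68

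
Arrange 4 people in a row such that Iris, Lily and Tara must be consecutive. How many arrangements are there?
Treat the 3 as one block: (4-3+1)! × 3! = 2 × 6 = 12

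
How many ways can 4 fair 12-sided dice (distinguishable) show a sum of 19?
Coefficient of x^19 in (x + x² + ... + x^12)^4. By inclusion-exclusion on dice exceeding 12: Σ_j (-1)^j C(4,j)·C(19-1-12j, 3) = C(4,0)·C(18,3) - C(4,1)·C(6,3) = 1·816 - 4·20 = 736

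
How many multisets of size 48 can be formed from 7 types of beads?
C(48+7-1, 7-1) = C(54, 6) = 25827165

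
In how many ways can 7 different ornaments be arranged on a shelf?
7! = 5040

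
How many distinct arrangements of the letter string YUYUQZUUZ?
9! / (1! × 2! × 4! × 2!) = 3780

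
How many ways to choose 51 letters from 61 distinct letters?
C(61,51) = 61!/(51!×10!) = 90177170226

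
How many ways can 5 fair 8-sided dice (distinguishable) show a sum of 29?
Coefficient of x^29 in (x + x² + ... + x^8)^5. By inclusion-exclusion on dice exceeding 8: Σ_j (-1)^j C(5,j)·C(29-1-8j, 4) = C(5,0)·C(28,4) - C(5,1)·C(20,4) + C(5,2)·C(12,4) - C(5,3)·C(4,4) = 1·20475 - 5·4845 + 10·495 - 10·1 = 1190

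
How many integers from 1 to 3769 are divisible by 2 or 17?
⌊3769/2⌋ + ⌊3769/17⌋ - ⌊3769/34⌋ = 1884 + 221 - 110 = 1995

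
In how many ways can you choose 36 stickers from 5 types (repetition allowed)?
C(36+5-1, 5-1) = C(40, 4) = 91390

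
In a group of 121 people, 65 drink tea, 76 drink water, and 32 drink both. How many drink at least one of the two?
|A∪B| = |A| + |B| - |A∩B| = 65 + 76 - 32 = 109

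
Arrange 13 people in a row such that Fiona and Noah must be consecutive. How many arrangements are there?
Treat the 2 as one block: (13-2+1)! × 2! = 479001600 × 2 = 958003200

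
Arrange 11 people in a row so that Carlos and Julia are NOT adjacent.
Total - adjacent = 11! - (11-1)!×2 = 39916800 - 7257600 = 32659200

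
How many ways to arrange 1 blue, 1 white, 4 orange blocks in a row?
6! / (1! × 1! × 4!) = 30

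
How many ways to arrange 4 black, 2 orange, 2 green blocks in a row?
8! / (4! × 2! × 2!) = 420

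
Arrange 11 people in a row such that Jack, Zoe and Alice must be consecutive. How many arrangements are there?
Treat the 3 as one block: (11-3+1)! × 3! = 362880 × 6 = 2177280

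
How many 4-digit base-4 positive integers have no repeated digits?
First digit: 3 choices (nonzero). Then descending: 3 × 3 × 2 × 1 = 18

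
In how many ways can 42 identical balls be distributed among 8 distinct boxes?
C(42+8-1, 8-1) = C(49, 7) = 85900584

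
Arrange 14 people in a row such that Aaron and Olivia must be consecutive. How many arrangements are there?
Treat the 2 as one block: (14-2+1)! × 2! = 6227020800 × 2 = 12454041600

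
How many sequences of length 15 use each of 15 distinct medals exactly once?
15! = 1307674368000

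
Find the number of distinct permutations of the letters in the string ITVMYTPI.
8! / (1! × 1! × 1! × 2! × 2! × 1!) = 10080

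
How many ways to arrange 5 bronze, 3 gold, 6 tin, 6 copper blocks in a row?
20! / (5! × 3! × 6! × 6!) = 6518191680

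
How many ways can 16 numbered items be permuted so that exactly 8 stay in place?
Choose the 8 fixed points C(16,8) = 12870, derange the rest: !8 = Σ_{j=0}^{8} (-1)^j·8!/j! = 40320 - 40320 + 20160 - 6720 + 1680 - 336 + 56 - 8 + 1 = 14833. Product = 12870 × 14833 = 190900710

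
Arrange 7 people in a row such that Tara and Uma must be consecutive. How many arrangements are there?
Treat the 2 as one block: (7-2+1)! × 2! = 720 × 2 = 1440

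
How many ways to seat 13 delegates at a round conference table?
Circular: fix one position, arrange the rest. (13-1)! = 479001600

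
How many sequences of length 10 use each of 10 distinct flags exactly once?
10! = 3628800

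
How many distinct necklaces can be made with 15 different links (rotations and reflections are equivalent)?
(15-1)!/2 = 87178291200/2 = 43589145600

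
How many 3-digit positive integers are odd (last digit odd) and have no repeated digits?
Last∈{1,3,5,7,9}. Last=0: 0. Last nonzero: 5×8×P(8,1) = 320. Total = 320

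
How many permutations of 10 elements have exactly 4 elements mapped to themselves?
Choose the 4 fixed points C(10,4) = 210, derange the rest: !6 = Σ_{j=0}^{6} (-1)^j·6!/j! = 720 - 720 + 360 - 120 + 30 - 6 + 1 = 265. Product = 210 × 265 = 55650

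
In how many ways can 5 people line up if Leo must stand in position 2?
Fix one position: (5-1)! = 24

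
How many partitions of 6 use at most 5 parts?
By conjugation, equals partitions of 6 into parts ≤ 5. Let r_j(i) = number of partitions of i into parts ≤ j, for i = 0..6. r_1(i) = 1 for all i; r_j(i) = r_{j-1}(i) + r_j(i-j). Rows j = 2..5: ≤2: 1 1 2 2 3 3 4; ≤3: 1 1 2 3 4 5 7; ≤4: 1 1 2 3 5 6 9; ≤5: 1 1 2 3 5 7 10. r_5(6) = 10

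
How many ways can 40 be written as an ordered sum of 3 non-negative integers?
C(40+3-1, 3-1) = C(42, 2) = 861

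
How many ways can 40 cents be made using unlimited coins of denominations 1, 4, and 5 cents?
Coefficient of x^40 in 1/(1-x^1) · 1/(1-x^4) · 1/(1-x^5). Case on j = number of 5-cent coins (j = 0..8); remainder r = 40 - 5j is made from {1,4} in ⌊r/4⌋+1 ways. r = 40, 35, 30, 25, 20, 15, 10, 5, 0 → 11 + 9 + 8 + 7 + 6 + 4 + 3 + 2 + 1 = 51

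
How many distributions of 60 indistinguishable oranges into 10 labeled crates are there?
C(60+10-1, 10-1) = C(69, 9) = 56672074888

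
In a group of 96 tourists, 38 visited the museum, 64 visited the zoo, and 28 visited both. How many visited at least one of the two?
|A∪B| = |A| + |B| - |A∩B| = 38 + 64 - 28 = 74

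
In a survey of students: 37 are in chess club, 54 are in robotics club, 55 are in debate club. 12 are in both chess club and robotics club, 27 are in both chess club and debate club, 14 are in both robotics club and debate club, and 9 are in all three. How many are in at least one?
|A∪B∪C| = 37+54+55-12-27-14+9 = 102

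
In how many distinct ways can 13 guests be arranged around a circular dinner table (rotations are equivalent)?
Circular: fix one position, arrange the rest. (13-1)! = 479001600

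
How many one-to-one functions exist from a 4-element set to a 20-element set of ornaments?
P(20,4) = 20!/(20-4)! = 116280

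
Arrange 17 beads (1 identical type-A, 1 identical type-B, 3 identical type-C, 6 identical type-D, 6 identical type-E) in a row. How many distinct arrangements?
17! / (1! × 1! × 3! × 6! × 6!) = 114354240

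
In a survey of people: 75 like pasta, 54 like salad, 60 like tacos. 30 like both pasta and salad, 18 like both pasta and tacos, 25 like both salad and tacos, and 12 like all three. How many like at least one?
|A∪B∪C| = 75+54+60-30-18-25+12 = 128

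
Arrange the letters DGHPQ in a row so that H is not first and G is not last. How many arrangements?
By inclusion-exclusion: 5! - 2×(5-1)! + (5-2)! = 120 - 48 + 6 = 78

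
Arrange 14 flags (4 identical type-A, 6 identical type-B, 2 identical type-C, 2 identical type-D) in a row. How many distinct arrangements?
14! / (4! × 6! × 2! × 2!) = 1261260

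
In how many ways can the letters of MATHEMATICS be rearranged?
11! / (2! × 2! × 2! × 1! × 1! × 1! × 1! × 1!) = 4989600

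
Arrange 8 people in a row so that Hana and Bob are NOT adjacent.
Total - adjacent = 8! - (8-1)!×2 = 40320 - 10080 = 30240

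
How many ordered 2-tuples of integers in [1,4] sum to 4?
Coefficient of x^4 in (x + x² + ... + x^4)^2. By inclusion-exclusion on dice exceeding 4: Σ_j (-1)^j C(2,j)·C(4-1-4j, 1) = C(2,0)·C(3,1) = 1·3 = 3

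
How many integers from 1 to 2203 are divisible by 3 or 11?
⌊2203/3⌋ + ⌊2203/11⌋ - ⌊2203/33⌋ = 734 + 200 - 66 = 868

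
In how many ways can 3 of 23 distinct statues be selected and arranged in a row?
P(23,3) = 23!/(23-3)! = 10626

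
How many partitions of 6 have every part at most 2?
Let r_j(i) = number of partitions of i into parts ≤ j, for i = 0..6. r_1(i) = 1 for all i; r_j(i) = r_{j-1}(i) + r_j(i-j). Rows j = 2..2: ≤2: 1 1 2 2 3 3 4. r_2(6) = 4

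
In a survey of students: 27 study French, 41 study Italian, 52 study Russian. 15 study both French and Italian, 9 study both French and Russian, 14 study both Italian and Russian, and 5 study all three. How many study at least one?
|A∪B∪C| = 27+41+52-15-9-14+5 = 87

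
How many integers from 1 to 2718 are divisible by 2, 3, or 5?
⌊2718/2⌋+⌊2718/3⌋+⌊2718/5⌋ - ⌊2718/6⌋-⌊2718/10⌋-⌊2718/15⌋ + ⌊2718/30⌋ = 1359+906+543 - 453-271-181 + 90 = 1993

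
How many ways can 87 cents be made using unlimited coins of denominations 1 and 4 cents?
Coefficient of x^87 in 1/(1-x^1) · 1/(1-x^4). Use j coins of 4 for j = 0..⌊87/4⌋ = 21, the rest in 1s: 21 + 1 = 22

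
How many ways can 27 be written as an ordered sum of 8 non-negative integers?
C(27+8-1, 8-1) = C(34, 7) = 5379616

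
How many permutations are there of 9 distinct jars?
9! = 362880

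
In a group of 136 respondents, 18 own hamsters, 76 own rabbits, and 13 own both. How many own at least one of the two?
|A∪B| = |A| + |B| - |A∩B| = 18 + 76 - 13 = 81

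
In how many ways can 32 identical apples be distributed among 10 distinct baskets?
C(32+10-1, 10-1) = C(41, 9) = 350343565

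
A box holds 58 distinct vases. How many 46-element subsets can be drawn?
C(58,46) = 58!/(46!×12!) = 891794789340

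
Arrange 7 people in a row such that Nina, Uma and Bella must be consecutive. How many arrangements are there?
Treat the 3 as one block: (7-3+1)! × 3! = 120 × 6 = 720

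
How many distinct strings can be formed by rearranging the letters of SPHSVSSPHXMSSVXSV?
17! / (2! × 3! × 2! × 1! × 7! × 2!) = 1470268800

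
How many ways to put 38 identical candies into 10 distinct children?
C(38+10-1, 10-1) = C(47, 9) = 1362649145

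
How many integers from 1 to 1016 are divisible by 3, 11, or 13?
⌊1016/3⌋+⌊1016/11⌋+⌊1016/13⌋ - ⌊1016/33⌋-⌊1016/39⌋-⌊1016/143⌋ + ⌊1016/429⌋ = 338+92+78 - 30-26-7 + 2 = 447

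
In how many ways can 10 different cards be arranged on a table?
10! = 3628800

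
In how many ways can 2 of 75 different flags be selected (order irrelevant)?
C(75,2) = 75!/(2!×73!) = 2775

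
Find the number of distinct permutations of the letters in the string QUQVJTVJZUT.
11! / (2! × 2! × 2! × 2! × 2! × 1!) = 1247400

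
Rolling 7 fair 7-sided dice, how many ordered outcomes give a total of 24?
Coefficient of x^24 in (x + x² + ... + x^7)^7. By inclusion-exclusion on dice exceeding 7: Σ_j (-1)^j C(7,j)·C(24-1-7j, 6) = C(7,0)·C(23,6) - C(7,1)·C(16,6) + C(7,2)·C(9,6) = 1·100947 - 7·8008 + 21·84 = 46655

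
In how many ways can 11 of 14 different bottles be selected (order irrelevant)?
C(14,11) = 14!/(11!×3!) = 364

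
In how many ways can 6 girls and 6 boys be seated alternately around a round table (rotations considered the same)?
Fix one of the girls: (6-1)! ways for the remaining girls, × 6! ways for the boys = 120 × 720 = 86400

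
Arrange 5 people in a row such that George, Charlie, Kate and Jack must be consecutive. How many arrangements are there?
Treat the 4 as one block: (5-4+1)! × 4! = 2 × 24 = 48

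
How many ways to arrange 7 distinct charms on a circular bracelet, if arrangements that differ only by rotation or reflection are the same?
(7-1)!/2 = 720/2 = 360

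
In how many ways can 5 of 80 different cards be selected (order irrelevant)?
C(80,5) = 80!/(5!×75!) = 24040016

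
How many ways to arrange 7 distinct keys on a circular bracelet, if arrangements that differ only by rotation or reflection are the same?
(7-1)!/2 = 720/2 = 360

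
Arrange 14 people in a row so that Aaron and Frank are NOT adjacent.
Total - adjacent = 14! - (14-1)!×2 = 87178291200 - 12454041600 = 74724249600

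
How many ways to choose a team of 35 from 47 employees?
C(47,35) = 47!/(35!×12!) = 52251400851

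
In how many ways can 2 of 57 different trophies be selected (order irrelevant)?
C(57,2) = 57!/(2!×55!) = 1596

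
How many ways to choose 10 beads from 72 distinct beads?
C(72,10) = 72!/(10!×62!) = 536211932256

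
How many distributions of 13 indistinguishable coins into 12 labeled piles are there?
C(13+12-1, 12-1) = C(24, 11) = 2496144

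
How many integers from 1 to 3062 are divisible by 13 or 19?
⌊3062/13⌋ + ⌊3062/19⌋ - ⌊3062/247⌋ = 235 + 161 - 12 = 384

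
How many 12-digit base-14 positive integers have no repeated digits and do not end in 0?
Last digit: 13 nonzero choices. First digit: 12 (nonzero, ≠last). Middle 10: P(12,10) = 239500800. Total = 37362124800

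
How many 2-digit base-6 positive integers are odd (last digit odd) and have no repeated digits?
Last∈{1,3,5}. Last=0: 0. Last nonzero: 3×4×P(4,0) = 12. Total = 12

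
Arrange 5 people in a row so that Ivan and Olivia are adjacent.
Treat as block: (5-1)! × 2! = 24 × 2 = 48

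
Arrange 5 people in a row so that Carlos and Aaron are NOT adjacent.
Total - adjacent = 5! - (5-1)!×2 = 120 - 48 = 72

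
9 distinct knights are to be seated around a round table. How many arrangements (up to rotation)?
Circular: fix one position, arrange the rest. (9-1)! = 40320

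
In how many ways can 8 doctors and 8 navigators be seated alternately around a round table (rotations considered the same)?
Fix one of the doctors: (8-1)! ways for the remaining doctors, × 8! ways for the navigators = 5040 × 40320 = 203212800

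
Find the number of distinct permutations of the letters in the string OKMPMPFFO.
9! / (2! × 2! × 2! × 2! × 1!) = 22680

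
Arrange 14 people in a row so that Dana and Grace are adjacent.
Treat as block: (14-1)! × 2! = 6227020800 × 2 = 12454041600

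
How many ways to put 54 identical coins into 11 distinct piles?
C(54+11-1, 11-1) = C(64, 10) = 151473214816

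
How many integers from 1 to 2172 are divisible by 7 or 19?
⌊2172/7⌋ + ⌊2172/19⌋ - ⌊2172/133⌋ = 310 + 114 - 16 = 408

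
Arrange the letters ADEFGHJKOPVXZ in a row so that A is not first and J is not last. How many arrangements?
By inclusion-exclusion: 13! - 2×(13-1)! + (13-2)! = 6227020800 - 958003200 + 39916800 = 5308934400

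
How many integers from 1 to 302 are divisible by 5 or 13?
⌊302/5⌋ + ⌊302/13⌋ - ⌊302/65⌋ = 60 + 23 - 4 = 79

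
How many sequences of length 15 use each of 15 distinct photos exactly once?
15! = 1307674368000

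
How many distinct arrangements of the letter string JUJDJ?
5! / (1! × 3! × 1!) = 20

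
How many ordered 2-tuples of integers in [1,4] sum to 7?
Coefficient of x^7 in (x + x² + ... + x^4)^2. By inclusion-exclusion on dice exceeding 4: Σ_j (-1)^j C(2,j)·C(7-1-4j, 1) = C(2,0)·C(6,1) - C(2,1)·C(2,1) = 1·6 - 2·2 = 2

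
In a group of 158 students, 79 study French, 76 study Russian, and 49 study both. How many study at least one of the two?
|A∪B| = |A| + |B| - |A∩B| = 79 + 76 - 49 = 106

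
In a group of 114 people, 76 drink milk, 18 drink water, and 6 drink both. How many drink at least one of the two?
|A∪B| = |A| + |B| - |A∩B| = 76 + 18 - 6 = 88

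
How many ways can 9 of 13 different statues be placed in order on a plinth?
P(13,9) = 13!/(13-9)! = 259459200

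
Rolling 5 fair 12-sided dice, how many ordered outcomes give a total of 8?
Coefficient of x^8 in (x + x² + ... + x^12)^5. By inclusion-exclusion on dice exceeding 12: Σ_j (-1)^j C(5,j)·C(8-1-12j, 4) = C(5,0)·C(7,4) = 1·35 = 35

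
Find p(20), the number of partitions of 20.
Pentagonal recurrence p(n) = p(n-1) + p(n-2) - p(n-5) - p(n-7) + p(n-12) + p(n-15) - ... gives p(0..19) = 1, 1, 2, 3, 5, 7, 11, 15, 22, 30, 42, 56, 77, 101, 135, 176, 231, 297, 385, 490. p(20) = p(19) + p(18) - p(15) - p(13) + p(8) + p(5) = 490 + 385 - 176 - 101 + 22 + 7 = 627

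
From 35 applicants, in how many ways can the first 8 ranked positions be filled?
P(35,8) = 35!/(35-8)! = 948964262400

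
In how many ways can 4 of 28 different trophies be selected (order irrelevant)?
C(28,4) = 28!/(4!×24!) = 20475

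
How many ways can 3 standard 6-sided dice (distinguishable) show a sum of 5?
Coefficient of x^5 in (x + x² + ... + x^6)^3. By inclusion-exclusion on dice exceeding 6: Σ_j (-1)^j C(3,j)·C(5-1-6j, 2) = C(3,0)·C(4,2) = 1·6 = 6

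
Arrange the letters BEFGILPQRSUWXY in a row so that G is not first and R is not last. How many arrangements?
By inclusion-exclusion: 14! - 2×(14-1)! + (14-2)! = 87178291200 - 12454041600 + 479001600 = 75203251200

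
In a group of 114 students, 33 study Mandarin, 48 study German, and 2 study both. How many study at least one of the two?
|A∪B| = |A| + |B| - |A∩B| = 33 + 48 - 2 = 79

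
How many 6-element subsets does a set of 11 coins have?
C(11,6) = 11!/(6!×5!) = 462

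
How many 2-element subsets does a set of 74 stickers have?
C(74,2) = 74!/(2!×72!) = 2701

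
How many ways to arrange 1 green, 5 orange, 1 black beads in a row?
7! / (1! × 5! × 1!) = 42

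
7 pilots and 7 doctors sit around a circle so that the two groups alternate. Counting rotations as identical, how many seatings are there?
Fix one of the pilots: (7-1)! ways for the remaining pilots, × 7! ways for the doctors = 720 × 5040 = 3628800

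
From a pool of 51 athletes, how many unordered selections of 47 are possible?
C(51,47) = 51!/(47!×4!) = 249900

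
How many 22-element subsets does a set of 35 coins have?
C(35,22) = 35!/(22!×13!) = 1476337800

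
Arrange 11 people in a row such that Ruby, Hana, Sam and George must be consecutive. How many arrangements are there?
Treat the 4 as one block: (11-4+1)! × 4! = 40320 × 24 = 967680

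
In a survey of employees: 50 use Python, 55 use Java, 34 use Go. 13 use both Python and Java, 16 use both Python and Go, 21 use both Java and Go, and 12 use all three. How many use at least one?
|A∪B∪C| = 50+55+34-13-16-21+12 = 101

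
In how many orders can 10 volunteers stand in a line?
10! = 3628800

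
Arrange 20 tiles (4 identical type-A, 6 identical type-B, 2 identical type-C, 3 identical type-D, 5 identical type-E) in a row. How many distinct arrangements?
20! / (4! × 6! × 2! × 3! × 5!) = 97772875200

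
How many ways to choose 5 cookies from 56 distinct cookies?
C(56,5) = 56!/(5!×51!) = 3819816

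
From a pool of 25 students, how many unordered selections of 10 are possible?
C(25,10) = 25!/(10!×15!) = 3268760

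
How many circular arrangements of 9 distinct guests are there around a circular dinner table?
Circular: fix one position, arrange the rest. (9-1)! = 40320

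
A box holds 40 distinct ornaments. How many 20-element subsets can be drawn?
C(40,20) = 40!/(20!×20!) = 137846528820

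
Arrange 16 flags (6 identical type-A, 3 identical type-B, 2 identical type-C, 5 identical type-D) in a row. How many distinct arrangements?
16! / (6! × 3! × 2! × 5!) = 20180160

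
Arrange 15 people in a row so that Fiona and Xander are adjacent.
Treat as block: (15-1)! × 2! = 87178291200 × 2 = 174356582400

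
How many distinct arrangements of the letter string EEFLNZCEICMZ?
12! / (2! × 3! × 2! × 1! × 1! × 1! × 1! × 1!) = 19958400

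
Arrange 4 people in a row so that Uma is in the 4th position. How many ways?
Fix one position: (4-1)! = 6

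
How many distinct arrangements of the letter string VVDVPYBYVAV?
11! / (1! × 1! × 1! × 2! × 1! × 5!) = 166320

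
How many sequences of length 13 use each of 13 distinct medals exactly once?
13! = 6227020800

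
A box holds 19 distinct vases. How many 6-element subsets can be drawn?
C(19,6) = 19!/(6!×13!) = 27132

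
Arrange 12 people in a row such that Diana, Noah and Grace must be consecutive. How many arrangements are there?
Treat the 3 as one block: (12-3+1)! × 3! = 3628800 × 6 = 21772800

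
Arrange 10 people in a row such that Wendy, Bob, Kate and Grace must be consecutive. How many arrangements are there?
Treat the 4 as one block: (10-4+1)! × 4! = 5040 × 24 = 120960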